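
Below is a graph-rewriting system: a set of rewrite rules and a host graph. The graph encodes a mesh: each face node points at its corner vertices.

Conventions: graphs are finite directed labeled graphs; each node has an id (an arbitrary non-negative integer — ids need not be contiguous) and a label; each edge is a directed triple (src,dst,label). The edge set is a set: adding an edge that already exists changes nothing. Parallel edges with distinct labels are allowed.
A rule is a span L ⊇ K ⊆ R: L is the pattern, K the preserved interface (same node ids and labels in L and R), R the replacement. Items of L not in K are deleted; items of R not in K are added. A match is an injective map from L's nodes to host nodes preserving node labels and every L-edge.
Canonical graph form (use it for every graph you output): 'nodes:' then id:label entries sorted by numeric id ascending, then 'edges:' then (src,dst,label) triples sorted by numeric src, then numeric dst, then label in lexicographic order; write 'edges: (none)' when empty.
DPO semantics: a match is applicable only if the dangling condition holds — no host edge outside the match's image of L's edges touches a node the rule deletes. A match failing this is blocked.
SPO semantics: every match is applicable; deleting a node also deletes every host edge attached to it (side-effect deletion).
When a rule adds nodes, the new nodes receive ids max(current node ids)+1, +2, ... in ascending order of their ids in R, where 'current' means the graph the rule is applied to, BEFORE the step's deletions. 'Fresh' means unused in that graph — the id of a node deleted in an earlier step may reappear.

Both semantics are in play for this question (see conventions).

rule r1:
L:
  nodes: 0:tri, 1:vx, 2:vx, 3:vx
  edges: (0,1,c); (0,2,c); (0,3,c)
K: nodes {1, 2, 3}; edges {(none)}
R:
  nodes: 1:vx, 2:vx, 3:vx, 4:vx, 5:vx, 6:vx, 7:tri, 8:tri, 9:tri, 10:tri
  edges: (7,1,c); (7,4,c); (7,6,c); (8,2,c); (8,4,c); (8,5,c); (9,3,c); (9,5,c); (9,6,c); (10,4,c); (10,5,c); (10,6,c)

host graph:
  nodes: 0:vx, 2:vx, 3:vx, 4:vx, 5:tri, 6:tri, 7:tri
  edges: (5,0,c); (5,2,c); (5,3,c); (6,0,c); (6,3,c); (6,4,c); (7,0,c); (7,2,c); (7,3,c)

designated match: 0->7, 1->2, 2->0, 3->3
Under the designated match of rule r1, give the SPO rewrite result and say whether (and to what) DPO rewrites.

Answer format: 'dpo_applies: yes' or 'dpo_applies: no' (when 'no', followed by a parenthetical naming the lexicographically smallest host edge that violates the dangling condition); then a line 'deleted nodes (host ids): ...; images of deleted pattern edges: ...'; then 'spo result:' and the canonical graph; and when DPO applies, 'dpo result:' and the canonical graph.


dpo_applies: yes
deleted nodes (host ids): 7; images of deleted pattern edges: (7,0,c); (7,2,c); (7,3,c)
spo result:
nodes: 0:vx, 2:vx, 3:vx, 4:vx, 5:tri, 6:tri, 8:vx, 9:vx, 10:vx, 11:tri, 12:tri, 13:tri, 14:tri
edges: (5,0,c); (5,2,c); (5,3,c); (6,0,c); (6,3,c); (6,4,c); (11,2,c); (11,8,c); (11,10,c); (12,0,c); (12,8,c); (12,9,c); (13,3,c); (13,9,c); (13,10,c); (14,8,c); (14,9,c); (14,10,c)
dpo result:
nodes: 0:vx, 2:vx, 3:vx, 4:vx, 5:tri, 6:tri, 8:vx, 9:vx, 10:vx, 11:tri, 12:tri, 13:tri, 14:tri
edges: (5,0,c); (5,2,c); (5,3,c); (6,0,c); (6,3,c); (6,4,c); (11,2,c); (11,8,c); (11,10,c); (12,0,c); (12,8,c); (12,9,c); (13,3,c); (13,9,c); (13,10,c); (14,8,c); (14,9,c); (14,10,c)


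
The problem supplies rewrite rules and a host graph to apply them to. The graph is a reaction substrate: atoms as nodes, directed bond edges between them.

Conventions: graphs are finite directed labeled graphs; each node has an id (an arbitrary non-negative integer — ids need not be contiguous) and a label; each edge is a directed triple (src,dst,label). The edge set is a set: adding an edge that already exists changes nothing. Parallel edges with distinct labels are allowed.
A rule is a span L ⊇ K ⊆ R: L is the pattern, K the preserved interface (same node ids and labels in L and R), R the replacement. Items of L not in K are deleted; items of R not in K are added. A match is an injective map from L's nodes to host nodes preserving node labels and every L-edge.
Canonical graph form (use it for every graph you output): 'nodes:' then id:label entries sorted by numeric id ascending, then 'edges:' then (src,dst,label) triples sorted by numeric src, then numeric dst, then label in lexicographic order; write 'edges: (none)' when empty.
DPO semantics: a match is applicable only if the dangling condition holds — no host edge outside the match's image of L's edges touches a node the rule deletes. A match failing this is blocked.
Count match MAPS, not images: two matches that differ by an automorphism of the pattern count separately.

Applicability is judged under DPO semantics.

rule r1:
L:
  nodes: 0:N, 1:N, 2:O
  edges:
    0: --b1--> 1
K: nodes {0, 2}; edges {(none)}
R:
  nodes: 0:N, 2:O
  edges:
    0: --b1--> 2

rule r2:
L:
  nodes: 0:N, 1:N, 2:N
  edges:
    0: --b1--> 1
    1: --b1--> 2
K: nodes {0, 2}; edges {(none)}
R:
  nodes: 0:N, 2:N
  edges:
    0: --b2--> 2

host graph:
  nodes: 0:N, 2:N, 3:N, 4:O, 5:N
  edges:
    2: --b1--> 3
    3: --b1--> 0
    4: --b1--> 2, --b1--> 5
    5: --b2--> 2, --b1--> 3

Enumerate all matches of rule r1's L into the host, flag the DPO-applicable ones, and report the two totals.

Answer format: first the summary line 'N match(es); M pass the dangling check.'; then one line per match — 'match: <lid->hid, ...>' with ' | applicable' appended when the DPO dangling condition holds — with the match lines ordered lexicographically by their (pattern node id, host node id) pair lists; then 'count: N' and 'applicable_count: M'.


3 match(es); 1 pass the dangling check.
match: 0->2, 1->3, 2->4
match: 0->3, 1->0, 2->4 | applicable
match: 0->5, 1->3, 2->4
count: 3
applicable_count: 1


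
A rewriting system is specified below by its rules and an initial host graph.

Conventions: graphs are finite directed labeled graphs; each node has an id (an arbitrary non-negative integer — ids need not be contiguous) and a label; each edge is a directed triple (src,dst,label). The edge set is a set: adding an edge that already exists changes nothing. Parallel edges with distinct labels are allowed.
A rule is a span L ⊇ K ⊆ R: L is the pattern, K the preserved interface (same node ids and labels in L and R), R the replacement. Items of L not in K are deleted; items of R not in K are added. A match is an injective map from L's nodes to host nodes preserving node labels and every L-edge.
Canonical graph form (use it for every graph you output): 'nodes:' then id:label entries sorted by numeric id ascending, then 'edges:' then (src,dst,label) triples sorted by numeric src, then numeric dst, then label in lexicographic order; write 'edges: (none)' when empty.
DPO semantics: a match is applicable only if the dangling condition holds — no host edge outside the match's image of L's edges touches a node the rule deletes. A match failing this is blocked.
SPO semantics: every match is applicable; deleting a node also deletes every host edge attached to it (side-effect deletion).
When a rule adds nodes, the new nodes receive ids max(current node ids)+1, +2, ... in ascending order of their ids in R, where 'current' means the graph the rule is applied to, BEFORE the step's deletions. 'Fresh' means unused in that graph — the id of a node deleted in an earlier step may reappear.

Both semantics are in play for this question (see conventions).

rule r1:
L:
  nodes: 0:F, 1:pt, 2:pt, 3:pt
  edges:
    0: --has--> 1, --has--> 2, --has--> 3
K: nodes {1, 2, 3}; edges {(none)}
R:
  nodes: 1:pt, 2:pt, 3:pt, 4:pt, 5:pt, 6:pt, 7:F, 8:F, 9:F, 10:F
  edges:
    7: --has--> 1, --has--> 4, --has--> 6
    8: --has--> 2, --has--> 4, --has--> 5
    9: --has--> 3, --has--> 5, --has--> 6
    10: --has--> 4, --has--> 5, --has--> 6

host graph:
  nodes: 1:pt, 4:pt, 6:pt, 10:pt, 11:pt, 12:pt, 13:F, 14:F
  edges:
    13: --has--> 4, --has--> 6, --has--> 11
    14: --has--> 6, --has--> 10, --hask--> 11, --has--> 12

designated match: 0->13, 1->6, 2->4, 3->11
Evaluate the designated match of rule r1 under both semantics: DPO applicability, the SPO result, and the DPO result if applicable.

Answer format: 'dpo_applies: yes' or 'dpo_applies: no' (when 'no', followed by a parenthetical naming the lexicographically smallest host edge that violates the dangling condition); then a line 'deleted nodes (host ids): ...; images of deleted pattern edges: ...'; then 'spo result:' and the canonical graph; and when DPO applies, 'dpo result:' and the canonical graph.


dpo_applies: yes
deleted nodes (host ids): 13; images of deleted pattern edges: (13,4,has); (13,6,has); (13,11,has)
spo result:
nodes: 1:pt, 4:pt, 6:pt, 10:pt, 11:pt, 12:pt, 14:F, 15:pt, 16:pt, 17:pt, 18:F, 19:F, 20:F, 21:F
edges: (14,6,has); (14,10,has); (14,11,hask); (14,12,has); (18,6,has); (18,15,has); (18,17,has); (19,4,has); (19,15,has); (19,16,has); (20,11,has); (20,16,has); (20,17,has); (21,15,has); (21,16,has); (21,17,has)
dpo result:
nodes: 1:pt, 4:pt, 6:pt, 10:pt, 11:pt, 12:pt, 14:F, 15:pt, 16:pt, 17:pt, 18:F, 19:F, 20:F, 21:F
edges: (14,6,has); (14,10,has); (14,11,hask); (14,12,has); (18,6,has); (18,15,has); (18,17,has); (19,4,has); (19,15,has); (19,16,has); (20,11,has); (20,16,has); (20,17,has); (21,15,has); (21,16,has); (21,17,has)


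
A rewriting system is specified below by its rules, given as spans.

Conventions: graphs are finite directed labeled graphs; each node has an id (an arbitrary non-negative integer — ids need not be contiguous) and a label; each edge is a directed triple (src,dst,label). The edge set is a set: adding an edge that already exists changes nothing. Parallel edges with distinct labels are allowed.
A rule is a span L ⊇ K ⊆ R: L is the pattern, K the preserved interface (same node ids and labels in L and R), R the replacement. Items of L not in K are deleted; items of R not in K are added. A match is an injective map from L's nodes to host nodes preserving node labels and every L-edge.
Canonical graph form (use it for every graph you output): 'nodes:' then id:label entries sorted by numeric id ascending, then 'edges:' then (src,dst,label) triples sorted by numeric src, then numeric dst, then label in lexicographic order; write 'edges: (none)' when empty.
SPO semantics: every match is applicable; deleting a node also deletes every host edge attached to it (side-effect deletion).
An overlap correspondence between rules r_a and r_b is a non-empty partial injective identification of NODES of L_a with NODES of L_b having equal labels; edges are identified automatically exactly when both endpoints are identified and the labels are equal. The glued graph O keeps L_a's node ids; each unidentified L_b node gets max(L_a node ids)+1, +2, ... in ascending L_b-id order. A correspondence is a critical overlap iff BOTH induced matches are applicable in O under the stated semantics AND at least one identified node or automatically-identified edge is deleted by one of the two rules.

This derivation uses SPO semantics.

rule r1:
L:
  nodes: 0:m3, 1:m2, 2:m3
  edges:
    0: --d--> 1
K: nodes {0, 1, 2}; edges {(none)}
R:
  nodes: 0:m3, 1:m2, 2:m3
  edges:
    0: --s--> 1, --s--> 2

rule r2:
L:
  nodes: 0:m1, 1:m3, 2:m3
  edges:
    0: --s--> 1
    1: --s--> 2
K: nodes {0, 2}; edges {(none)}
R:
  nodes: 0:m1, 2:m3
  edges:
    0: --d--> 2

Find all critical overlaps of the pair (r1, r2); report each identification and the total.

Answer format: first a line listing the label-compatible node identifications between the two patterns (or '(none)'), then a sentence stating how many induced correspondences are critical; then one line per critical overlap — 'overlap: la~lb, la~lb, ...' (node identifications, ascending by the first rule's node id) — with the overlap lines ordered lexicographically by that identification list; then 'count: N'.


label-compatible node identifications between L(r1) and L(r2): 0~1, 0~2, 2~1, 2~2
4 of the induced correspondences are critical overlaps of r1 and r2.
overlap: 0~1
overlap: 0~1, 2~2
overlap: 0~2, 2~1
overlap: 2~1
count: 4


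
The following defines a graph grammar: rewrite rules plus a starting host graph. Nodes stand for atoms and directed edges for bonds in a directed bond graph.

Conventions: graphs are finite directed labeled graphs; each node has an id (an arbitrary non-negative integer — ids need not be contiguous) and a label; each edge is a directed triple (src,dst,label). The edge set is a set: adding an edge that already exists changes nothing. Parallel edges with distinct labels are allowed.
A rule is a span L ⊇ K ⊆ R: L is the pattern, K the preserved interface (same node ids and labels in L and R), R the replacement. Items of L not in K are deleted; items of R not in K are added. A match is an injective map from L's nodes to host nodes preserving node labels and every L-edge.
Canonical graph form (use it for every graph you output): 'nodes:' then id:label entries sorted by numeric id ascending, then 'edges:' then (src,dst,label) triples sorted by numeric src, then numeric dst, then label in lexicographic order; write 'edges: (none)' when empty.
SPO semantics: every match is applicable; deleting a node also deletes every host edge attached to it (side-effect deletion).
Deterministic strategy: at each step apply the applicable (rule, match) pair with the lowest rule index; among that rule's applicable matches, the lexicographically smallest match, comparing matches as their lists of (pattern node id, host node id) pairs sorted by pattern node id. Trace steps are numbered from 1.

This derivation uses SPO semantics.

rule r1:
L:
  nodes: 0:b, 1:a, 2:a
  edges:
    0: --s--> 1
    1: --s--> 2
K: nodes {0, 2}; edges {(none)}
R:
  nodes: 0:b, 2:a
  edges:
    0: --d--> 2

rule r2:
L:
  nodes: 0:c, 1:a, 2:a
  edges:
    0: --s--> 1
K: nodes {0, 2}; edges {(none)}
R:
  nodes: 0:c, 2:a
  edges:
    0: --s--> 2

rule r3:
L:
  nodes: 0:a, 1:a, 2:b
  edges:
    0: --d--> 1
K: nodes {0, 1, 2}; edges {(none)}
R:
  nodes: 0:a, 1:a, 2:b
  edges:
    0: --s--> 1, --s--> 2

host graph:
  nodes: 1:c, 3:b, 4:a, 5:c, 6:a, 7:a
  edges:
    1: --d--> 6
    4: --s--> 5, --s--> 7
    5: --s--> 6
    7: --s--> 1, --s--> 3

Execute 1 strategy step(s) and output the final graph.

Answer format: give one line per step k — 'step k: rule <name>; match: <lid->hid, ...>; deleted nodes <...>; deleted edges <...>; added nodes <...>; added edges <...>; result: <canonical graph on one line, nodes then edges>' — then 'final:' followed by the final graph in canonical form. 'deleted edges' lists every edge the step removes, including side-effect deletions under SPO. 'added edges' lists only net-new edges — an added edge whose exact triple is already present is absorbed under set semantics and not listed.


step 1: rule r2; match: 0->5, 1->6, 2->4; deleted nodes 6; deleted edges (1,6,d); (5,6,s); added nodes (none); added edges (5,4,s); result: nodes: 1:c, 3:b, 4:a, 5:c, 7:a edges: (4,5,s); (4,7,s); (5,4,s); (7,1,s); (7,3,s)
final:
nodes: 1:c, 3:b, 4:a, 5:c, 7:a
edges: (4,5,s); (4,7,s); (5,4,s); (7,1,s); (7,3,s)


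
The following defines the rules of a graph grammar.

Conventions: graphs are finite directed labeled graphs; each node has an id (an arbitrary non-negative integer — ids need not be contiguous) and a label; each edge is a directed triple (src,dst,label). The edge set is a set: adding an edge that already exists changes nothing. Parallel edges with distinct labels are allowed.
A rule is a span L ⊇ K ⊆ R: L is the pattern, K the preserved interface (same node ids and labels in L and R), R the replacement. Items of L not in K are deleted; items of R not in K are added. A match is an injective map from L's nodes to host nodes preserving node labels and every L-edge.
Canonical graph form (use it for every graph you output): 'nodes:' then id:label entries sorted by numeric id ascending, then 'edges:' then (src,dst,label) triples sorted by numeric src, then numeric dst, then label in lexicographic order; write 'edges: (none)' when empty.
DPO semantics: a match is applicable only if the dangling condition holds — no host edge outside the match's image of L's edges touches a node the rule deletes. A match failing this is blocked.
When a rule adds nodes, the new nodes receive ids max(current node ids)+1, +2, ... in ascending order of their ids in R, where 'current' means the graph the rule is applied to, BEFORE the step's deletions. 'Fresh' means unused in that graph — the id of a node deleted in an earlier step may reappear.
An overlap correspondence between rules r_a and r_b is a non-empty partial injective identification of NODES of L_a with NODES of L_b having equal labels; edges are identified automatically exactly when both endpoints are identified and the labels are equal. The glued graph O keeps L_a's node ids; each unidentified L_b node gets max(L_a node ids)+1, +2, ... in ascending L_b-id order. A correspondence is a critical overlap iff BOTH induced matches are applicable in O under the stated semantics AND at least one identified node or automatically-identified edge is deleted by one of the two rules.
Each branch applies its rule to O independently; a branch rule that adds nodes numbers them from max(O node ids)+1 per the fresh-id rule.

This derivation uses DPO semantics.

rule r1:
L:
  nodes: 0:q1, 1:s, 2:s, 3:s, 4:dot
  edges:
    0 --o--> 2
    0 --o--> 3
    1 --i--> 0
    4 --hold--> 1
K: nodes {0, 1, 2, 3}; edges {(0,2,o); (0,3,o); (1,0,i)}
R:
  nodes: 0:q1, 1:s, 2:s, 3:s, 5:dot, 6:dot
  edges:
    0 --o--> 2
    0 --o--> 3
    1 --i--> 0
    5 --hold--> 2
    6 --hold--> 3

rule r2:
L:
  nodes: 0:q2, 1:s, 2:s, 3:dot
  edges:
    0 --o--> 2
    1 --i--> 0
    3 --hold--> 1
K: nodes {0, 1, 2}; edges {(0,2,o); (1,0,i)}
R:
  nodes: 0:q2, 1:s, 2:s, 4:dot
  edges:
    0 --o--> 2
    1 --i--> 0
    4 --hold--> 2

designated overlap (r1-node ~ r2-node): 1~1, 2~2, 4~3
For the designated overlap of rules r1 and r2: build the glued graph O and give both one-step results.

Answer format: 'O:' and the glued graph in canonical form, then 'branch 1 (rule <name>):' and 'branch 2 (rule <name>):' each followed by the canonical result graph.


O:
nodes: 0:q1, 1:s, 2:s, 3:s, 4:dot, 5:q2
edges: (0,2,o); (0,3,o); (1,0,i); (1,5,i); (4,1,hold); (5,2,o)
branch 1 (rule r1):
nodes: 0:q1, 1:s, 2:s, 3:s, 5:q2, 6:dot, 7:dot
edges: (0,2,o); (0,3,o); (1,0,i); (1,5,i); (5,2,o); (6,2,hold); (7,3,hold)
branch 2 (rule r2):
nodes: 0:q1, 1:s, 2:s, 3:s, 5:q2, 6:dot
edges: (0,2,o); (0,3,o); (1,0,i); (1,5,i); (5,2,o); (6,2,hold)


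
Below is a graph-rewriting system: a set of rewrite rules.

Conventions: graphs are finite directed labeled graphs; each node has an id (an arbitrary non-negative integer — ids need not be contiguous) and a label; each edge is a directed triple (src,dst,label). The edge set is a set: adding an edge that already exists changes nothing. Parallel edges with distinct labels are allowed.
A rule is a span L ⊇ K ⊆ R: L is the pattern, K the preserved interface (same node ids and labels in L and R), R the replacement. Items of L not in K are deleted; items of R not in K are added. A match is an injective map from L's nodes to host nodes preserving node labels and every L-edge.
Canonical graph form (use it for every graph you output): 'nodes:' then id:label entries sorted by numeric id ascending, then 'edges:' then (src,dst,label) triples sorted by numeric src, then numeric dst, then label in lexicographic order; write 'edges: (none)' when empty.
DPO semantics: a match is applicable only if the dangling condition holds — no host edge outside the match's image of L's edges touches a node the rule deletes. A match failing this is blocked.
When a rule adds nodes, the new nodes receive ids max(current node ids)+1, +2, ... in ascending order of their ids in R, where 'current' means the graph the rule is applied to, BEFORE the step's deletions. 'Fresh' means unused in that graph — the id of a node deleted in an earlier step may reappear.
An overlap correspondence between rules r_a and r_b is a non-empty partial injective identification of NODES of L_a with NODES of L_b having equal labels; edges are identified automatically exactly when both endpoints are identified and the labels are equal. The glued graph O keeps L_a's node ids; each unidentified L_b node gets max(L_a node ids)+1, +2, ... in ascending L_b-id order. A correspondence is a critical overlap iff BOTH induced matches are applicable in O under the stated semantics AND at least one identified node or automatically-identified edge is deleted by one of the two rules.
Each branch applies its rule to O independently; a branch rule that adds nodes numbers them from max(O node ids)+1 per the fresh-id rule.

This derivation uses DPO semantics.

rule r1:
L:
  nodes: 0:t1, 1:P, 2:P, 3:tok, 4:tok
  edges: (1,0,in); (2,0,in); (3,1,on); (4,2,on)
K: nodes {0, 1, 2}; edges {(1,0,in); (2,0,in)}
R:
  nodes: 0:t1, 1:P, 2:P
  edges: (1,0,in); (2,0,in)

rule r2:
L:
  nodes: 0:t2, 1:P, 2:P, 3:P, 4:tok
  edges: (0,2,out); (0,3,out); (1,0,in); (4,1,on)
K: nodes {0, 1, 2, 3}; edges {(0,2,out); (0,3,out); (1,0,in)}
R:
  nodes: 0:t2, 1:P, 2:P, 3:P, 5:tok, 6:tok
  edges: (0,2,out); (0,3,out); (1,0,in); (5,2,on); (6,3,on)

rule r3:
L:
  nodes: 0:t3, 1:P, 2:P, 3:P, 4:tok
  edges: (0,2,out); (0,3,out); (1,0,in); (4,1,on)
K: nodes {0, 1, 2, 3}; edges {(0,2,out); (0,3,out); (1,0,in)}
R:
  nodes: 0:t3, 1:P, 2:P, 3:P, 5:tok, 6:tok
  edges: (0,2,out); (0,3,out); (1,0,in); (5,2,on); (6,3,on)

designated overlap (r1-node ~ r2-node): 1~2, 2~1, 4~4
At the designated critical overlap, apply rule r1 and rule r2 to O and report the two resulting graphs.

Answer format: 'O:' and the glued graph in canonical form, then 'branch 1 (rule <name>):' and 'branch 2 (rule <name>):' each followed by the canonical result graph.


O:
nodes: 0:t1, 1:P, 2:P, 3:tok, 4:tok, 5:t2, 6:P
edges: (1,0,in); (2,0,in); (2,5,in); (3,1,on); (4,2,on); (5,1,out); (5,6,out)
branch 1 (rule r1):
nodes: 0:t1, 1:P, 2:P, 5:t2, 6:P
edges: (1,0,in); (2,0,in); (2,5,in); (5,1,out); (5,6,out)
branch 2 (rule r2):
nodes: 0:t1, 1:P, 2:P, 3:tok, 5:t2, 6:P, 7:tok, 8:tok
edges: (1,0,in); (2,0,in); (2,5,in); (3,1,on); (5,1,out); (5,6,out); (7,1,on); (8,6,on)


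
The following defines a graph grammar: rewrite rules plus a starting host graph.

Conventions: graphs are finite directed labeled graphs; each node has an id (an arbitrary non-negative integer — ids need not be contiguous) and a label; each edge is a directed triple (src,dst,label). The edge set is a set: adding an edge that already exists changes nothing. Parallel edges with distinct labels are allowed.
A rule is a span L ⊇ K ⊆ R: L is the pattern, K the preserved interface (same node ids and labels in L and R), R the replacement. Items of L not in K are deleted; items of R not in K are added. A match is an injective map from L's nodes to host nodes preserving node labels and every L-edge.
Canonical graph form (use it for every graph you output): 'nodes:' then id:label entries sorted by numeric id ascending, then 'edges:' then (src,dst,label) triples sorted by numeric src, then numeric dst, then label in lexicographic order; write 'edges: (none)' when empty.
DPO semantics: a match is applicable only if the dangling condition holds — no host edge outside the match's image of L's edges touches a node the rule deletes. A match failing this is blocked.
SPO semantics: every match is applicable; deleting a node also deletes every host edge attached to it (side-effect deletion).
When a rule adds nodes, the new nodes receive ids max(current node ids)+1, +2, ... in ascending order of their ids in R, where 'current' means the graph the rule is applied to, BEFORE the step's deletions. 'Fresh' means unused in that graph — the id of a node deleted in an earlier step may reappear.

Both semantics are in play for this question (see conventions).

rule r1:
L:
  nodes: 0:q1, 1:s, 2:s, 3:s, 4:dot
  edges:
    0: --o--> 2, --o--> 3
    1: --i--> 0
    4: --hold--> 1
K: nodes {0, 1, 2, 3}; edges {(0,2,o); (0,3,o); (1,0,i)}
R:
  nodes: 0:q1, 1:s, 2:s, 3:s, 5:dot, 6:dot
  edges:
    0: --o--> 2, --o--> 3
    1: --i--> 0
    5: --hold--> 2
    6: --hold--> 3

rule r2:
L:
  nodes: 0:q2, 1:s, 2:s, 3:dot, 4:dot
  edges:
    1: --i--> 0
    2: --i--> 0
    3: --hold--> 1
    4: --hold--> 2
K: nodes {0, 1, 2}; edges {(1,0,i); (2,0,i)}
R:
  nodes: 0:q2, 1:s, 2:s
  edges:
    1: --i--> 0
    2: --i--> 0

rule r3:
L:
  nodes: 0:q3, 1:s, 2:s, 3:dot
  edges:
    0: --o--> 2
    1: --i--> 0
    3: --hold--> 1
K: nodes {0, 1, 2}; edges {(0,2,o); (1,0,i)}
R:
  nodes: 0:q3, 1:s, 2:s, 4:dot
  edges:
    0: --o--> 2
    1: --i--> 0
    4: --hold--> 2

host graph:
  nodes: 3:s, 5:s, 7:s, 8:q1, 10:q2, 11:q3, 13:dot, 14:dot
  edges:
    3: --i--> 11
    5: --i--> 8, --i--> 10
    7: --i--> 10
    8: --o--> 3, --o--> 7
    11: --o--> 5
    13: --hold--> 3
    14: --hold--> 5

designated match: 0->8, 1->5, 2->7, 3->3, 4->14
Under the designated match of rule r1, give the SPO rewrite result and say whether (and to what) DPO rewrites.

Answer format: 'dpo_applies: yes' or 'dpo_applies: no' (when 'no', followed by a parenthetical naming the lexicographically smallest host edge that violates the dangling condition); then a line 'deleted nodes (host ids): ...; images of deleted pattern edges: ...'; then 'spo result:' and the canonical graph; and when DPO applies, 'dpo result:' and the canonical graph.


dpo_applies: yes
deleted nodes (host ids): 14; images of deleted pattern edges: (14,5,hold)
spo result:
nodes: 3:s, 5:s, 7:s, 8:q1, 10:q2, 11:q3, 13:dot, 15:dot, 16:dot
edges: (3,11,i); (5,8,i); (5,10,i); (7,10,i); (8,3,o); (8,7,o); (11,5,o); (13,3,hold); (15,7,hold); (16,3,hold)
dpo result:
nodes: 3:s, 5:s, 7:s, 8:q1, 10:q2, 11:q3, 13:dot, 15:dot, 16:dot
edges: (3,11,i); (5,8,i); (5,10,i); (7,10,i); (8,3,o); (8,7,o); (11,5,o); (13,3,hold); (15,7,hold); (16,3,hold)


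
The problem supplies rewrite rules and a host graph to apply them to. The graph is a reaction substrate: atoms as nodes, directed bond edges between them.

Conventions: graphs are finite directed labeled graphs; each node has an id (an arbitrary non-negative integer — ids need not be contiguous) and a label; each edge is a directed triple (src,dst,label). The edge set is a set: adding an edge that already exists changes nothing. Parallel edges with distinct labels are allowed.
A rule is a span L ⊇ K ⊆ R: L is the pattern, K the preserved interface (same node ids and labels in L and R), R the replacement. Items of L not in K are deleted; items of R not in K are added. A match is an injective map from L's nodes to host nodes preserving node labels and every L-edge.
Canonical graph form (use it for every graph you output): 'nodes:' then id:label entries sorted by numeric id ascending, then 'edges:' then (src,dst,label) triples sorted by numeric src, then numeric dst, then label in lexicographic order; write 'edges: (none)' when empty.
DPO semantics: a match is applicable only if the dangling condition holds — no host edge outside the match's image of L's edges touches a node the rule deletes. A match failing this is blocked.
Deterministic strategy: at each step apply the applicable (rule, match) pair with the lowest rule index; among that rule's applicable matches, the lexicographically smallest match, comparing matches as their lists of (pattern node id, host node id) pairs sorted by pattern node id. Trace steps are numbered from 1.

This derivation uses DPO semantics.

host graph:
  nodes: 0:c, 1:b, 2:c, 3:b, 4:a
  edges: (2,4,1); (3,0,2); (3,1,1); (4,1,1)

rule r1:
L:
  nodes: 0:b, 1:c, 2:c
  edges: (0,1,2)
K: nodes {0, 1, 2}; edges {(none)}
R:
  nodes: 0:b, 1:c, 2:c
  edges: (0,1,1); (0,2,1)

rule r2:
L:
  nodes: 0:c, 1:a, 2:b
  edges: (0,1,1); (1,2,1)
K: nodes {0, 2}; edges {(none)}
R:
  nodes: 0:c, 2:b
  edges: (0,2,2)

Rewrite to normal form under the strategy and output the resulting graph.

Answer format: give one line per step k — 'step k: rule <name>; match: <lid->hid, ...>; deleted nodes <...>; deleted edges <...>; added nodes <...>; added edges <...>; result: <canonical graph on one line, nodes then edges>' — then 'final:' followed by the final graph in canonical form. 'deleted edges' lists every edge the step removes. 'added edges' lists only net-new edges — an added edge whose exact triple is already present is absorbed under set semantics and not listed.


step 1: rule r1; match: 0->3, 1->0, 2->2; deleted nodes (none); deleted edges (3,0,2); added nodes (none); added edges (3,0,1); (3,2,1); result: nodes: 0:c, 1:b, 2:c, 3:b, 4:a edges: (2,4,1); (3,0,1); (3,1,1); (3,2,1); (4,1,1)
step 2: rule r2; match: 0->2, 1->4, 2->1; deleted nodes 4; deleted edges (2,4,1); (4,1,1); added nodes (none); added edges (2,1,2); result: nodes: 0:c, 1:b, 2:c, 3:b edges: (2,1,2); (3,0,1); (3,1,1); (3,2,1)
final:
nodes: 0:c, 1:b, 2:c, 3:b
edges: (2,1,2); (3,0,1); (3,1,1); (3,2,1)


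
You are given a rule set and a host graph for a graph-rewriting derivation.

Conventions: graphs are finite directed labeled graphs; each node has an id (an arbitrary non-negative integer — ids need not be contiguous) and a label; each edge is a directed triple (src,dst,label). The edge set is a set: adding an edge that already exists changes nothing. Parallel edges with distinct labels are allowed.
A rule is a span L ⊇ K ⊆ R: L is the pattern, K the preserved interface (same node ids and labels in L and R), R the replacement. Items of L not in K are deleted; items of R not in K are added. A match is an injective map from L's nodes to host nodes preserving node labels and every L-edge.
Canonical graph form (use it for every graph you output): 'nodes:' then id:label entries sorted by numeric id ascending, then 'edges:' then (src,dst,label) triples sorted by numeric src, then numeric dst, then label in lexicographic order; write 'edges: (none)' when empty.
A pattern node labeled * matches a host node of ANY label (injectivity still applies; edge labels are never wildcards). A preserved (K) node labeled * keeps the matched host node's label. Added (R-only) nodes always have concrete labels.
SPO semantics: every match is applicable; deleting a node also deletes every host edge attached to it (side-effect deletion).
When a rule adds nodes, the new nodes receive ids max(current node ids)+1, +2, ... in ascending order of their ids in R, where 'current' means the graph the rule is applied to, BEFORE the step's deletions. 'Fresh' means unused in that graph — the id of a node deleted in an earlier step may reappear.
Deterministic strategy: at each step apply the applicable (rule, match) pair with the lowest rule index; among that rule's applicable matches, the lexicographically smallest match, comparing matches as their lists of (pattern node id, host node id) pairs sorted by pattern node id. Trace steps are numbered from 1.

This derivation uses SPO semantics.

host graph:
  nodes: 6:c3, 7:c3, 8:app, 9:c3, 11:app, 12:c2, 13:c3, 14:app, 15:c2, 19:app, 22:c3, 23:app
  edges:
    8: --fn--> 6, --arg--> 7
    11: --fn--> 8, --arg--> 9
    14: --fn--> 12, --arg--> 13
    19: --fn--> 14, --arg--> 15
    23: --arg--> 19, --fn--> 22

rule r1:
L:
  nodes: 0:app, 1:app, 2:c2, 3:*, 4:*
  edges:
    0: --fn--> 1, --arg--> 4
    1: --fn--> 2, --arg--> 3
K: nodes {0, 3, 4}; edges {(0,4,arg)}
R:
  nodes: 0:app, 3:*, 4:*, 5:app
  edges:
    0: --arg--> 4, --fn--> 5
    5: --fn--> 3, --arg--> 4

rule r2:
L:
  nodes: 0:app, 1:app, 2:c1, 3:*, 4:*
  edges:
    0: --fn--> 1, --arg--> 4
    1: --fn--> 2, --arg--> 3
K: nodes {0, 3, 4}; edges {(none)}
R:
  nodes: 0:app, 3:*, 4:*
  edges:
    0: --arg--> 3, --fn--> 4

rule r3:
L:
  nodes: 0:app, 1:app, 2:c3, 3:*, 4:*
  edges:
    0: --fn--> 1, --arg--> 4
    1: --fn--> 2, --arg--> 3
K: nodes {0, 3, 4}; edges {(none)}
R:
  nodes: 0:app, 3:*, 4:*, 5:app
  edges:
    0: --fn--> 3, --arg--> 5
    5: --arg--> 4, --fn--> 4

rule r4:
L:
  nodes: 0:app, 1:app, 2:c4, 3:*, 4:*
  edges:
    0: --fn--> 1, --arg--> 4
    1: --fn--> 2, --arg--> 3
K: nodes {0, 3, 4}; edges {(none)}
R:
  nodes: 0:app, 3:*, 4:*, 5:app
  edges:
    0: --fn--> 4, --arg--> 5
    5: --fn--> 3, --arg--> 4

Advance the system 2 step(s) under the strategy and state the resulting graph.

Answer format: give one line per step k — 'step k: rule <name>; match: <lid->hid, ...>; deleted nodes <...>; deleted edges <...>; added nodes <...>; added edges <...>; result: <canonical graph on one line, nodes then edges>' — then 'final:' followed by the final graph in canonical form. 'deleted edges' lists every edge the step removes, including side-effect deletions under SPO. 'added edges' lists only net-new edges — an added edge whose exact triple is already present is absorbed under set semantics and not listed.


step 1: rule r1; match: 0->19, 1->14, 2->12, 3->13, 4->15; deleted nodes 12, 14; deleted edges (14,12,fn); (14,13,arg); (19,14,fn); added nodes 24; added edges (19,24,fn); (24,13,fn); (24,15,arg); result: nodes: 6:c3, 7:c3, 8:app, 9:c3, 11:app, 13:c3, 15:c2, 19:app, 22:c3, 23:app, 24:app edges: (8,6,fn); (8,7,arg); (11,8,fn); (11,9,arg); (19,15,arg); (19,24,fn); (23,19,arg); (23,22,fn); (24,13,fn); (24,15,arg)
step 2: rule r3; match: 0->11, 1->8, 2->6, 3->7, 4->9; deleted nodes 6, 8; deleted edges (8,6,fn); (8,7,arg); (11,8,fn); (11,9,arg); added nodes 25; added edges (11,7,fn); (11,25,arg); (25,9,arg); (25,9,fn); result: nodes: 7:c3, 9:c3, 11:app, 13:c3, 15:c2, 19:app, 22:c3, 23:app, 24:app, 25:app edges: (11,7,fn); (11,25,arg); (19,15,arg); (19,24,fn); (23,19,arg); (23,22,fn); (24,13,fn); (24,15,arg); (25,9,arg); (25,9,fn)
final:
nodes: 7:c3, 9:c3, 11:app, 13:c3, 15:c2, 19:app, 22:c3, 23:app, 24:app, 25:app
edges: (11,7,fn); (11,25,arg); (19,15,arg); (19,24,fn); (23,19,arg); (23,22,fn); (24,13,fn); (24,15,arg); (25,9,arg); (25,9,fn)


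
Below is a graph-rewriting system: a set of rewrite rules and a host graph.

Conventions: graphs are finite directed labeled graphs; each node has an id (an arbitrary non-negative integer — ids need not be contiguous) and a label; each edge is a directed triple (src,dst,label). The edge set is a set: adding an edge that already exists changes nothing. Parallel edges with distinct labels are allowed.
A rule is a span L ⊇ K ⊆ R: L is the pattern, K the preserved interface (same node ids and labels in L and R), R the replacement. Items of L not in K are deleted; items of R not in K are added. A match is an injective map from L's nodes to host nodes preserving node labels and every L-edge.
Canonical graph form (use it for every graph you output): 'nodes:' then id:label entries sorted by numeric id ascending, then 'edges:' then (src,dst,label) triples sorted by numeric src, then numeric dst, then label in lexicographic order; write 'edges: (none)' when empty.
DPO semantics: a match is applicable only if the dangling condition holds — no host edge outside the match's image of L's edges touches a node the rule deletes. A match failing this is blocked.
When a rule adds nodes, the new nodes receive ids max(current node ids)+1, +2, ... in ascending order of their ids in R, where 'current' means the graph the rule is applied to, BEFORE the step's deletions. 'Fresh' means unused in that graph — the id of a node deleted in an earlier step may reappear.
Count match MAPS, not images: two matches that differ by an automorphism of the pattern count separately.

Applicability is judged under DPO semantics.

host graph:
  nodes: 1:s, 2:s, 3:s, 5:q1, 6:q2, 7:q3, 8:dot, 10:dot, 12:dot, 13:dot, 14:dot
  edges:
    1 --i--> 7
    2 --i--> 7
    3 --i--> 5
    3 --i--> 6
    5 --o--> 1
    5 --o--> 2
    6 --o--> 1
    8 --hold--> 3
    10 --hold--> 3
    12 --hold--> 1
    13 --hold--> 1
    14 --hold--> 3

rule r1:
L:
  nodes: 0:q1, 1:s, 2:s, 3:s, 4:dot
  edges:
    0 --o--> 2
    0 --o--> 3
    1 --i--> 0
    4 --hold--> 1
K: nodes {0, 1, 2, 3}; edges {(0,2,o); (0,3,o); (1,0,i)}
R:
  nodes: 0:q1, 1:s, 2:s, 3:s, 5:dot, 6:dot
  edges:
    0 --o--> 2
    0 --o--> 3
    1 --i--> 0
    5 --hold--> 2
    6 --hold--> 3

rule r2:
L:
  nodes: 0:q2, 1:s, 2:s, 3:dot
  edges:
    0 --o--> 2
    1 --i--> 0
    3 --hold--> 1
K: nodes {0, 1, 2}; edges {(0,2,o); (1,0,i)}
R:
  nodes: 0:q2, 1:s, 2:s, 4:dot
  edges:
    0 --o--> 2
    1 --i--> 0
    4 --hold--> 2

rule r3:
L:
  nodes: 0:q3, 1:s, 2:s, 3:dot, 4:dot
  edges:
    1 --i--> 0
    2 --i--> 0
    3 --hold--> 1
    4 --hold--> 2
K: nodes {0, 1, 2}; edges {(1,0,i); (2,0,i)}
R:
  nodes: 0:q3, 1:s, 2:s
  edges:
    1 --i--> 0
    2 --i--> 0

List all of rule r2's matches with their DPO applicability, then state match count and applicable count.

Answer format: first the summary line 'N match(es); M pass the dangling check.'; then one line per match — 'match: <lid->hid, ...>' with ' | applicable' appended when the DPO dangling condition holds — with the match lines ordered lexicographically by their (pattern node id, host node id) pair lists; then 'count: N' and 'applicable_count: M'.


3 match(es); 3 pass the dangling check.
match: 0->6, 1->3, 2->1, 3->8 | applicable
match: 0->6, 1->3, 2->1, 3->10 | applicable
match: 0->6, 1->3, 2->1, 3->14 | applicable
count: 3
applicable_count: 3


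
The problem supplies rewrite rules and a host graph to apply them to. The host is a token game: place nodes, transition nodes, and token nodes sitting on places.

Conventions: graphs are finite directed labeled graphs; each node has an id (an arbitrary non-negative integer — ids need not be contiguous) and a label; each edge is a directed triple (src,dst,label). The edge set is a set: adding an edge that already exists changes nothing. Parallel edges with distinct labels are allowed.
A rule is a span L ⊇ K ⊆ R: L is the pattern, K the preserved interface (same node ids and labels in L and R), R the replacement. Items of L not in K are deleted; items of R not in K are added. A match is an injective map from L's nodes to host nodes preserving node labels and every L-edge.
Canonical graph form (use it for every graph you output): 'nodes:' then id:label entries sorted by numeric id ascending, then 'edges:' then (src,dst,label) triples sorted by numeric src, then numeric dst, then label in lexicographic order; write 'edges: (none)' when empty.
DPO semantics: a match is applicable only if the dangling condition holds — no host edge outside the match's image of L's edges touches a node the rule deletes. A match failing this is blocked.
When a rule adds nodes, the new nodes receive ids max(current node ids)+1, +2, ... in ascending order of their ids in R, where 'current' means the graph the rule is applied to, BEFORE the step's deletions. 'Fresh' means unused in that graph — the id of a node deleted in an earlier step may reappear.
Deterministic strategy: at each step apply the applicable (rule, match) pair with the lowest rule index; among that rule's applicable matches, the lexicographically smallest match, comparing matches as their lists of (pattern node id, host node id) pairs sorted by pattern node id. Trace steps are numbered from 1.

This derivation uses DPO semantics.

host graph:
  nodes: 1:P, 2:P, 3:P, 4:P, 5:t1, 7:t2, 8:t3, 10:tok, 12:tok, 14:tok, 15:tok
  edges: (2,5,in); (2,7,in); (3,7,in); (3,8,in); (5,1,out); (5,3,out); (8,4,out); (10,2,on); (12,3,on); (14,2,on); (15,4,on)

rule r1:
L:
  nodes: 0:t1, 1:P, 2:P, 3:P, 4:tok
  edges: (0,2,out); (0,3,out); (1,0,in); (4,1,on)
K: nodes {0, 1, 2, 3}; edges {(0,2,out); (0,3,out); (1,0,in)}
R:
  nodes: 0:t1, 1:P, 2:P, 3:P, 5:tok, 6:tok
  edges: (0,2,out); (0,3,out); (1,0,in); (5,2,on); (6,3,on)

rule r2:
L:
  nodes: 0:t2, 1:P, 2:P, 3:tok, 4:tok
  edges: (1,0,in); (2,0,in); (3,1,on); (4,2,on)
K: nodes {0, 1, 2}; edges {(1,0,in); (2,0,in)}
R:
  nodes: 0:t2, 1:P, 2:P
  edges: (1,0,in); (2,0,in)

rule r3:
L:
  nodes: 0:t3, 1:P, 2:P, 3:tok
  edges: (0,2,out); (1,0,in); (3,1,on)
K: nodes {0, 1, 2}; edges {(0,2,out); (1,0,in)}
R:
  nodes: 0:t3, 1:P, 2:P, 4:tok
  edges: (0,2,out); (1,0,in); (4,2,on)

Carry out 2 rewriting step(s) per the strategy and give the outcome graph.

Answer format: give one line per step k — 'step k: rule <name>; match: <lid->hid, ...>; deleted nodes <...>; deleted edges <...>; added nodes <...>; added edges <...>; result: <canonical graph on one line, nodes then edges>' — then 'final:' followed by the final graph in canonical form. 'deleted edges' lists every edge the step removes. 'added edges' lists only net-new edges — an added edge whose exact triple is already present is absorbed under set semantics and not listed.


step 1: rule r1; match: 0->5, 1->2, 2->1, 3->3, 4->10; deleted nodes 10; deleted edges (10,2,on); added nodes 16, 17; added edges (16,1,on); (17,3,on); result: nodes: 1:P, 2:P, 3:P, 4:P, 5:t1, 7:t2, 8:t3, 12:tok, 14:tok, 15:tok, 16:tok, 17:tok edges: (2,5,in); (2,7,in); (3,7,in); (3,8,in); (5,1,out); (5,3,out); (8,4,out); (12,3,on); (14,2,on); (15,4,on); (16,1,on); (17,3,on)
step 2: rule r1; match: 0->5, 1->2, 2->1, 3->3, 4->14; deleted nodes 14; deleted edges (14,2,on); added nodes 18, 19; added edges (18,1,on); (19,3,on); result: nodes: 1:P, 2:P, 3:P, 4:P, 5:t1, 7:t2, 8:t3, 12:tok, 15:tok, 16:tok, 17:tok, 18:tok, 19:tok edges: (2,5,in); (2,7,in); (3,7,in); (3,8,in); (5,1,out); (5,3,out); (8,4,out); (12,3,on); (15,4,on); (16,1,on); (17,3,on); (18,1,on); (19,3,on)
final:
nodes: 1:P, 2:P, 3:P, 4:P, 5:t1, 7:t2, 8:t3, 12:tok, 15:tok, 16:tok, 17:tok, 18:tok, 19:tok
edges: (2,5,in); (2,7,in); (3,7,in); (3,8,in); (5,1,out); (5,3,out); (8,4,out); (12,3,on); (15,4,on); (16,1,on); (17,3,on); (18,1,on); (19,3,on)
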